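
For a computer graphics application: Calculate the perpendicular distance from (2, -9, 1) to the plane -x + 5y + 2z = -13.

distance = |a·x₀ + b·y₀ + c·z₀ - d| / √(a² + b² + c²)
  = |(-1)·2 + 5·(-9) + 2·1 - (-13)| / √((-1)² + 5² + 2²)
  = |-2 - 45 + 2 + 13| / √(1 + 25 + 4)
  = |-32| / √30
  = 32 / 5.477
  ≈ 5.842

5.842


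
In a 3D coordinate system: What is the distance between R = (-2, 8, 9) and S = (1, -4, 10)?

d = √[(x₂-x₁)² + (y₂-y₁)² + (z₂-z₁)²]
  = √[3² + (-12)² + 1²]
  = √[9 + 144 + 1]
  = √154
  ≈ 12.41

12.41


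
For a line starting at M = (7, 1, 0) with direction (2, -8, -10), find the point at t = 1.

P(t) = M + t·d
  = (7 + 2·1, 1 + (-8)·1, 0 + (-10)·1)
  = (7 + 2, 1 - 8, 0 - 10)
  = (9, -7, -10)

(9, -7, -10)


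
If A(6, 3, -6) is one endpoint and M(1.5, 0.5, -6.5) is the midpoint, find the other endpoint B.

B = 2M - A
  = (2·1.5 - 6, 2·0.5 - 3, 2·(-6.5) - (-6))
  = (3 - 6, 1 - 3, -13 + 6)
  = (-3, -2, -7)

(-3, -2, -7)


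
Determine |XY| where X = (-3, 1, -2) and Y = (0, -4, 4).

d = √[(x₂-x₁)² + (y₂-y₁)² + (z₂-z₁)²]
  = √[3² + (-5)² + 6²]
  = √[9 + 25 + 36]
  = √70
  ≈ 8.367

8.367


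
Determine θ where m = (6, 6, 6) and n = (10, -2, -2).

m·n = 6·10 + 6·(-2) + 6·(-2) = 60 - 12 - 12 = 36
|m| = √(6² + 6² + 6²) = √108 ≈ 10.39
|n| = √(10² + (-2)² + (-2)²) = √108 ≈ 10.39
cos θ = (m·n)/(|m||n|) = 36/(10.39·10.39) ≈ 0.3333
θ = arccos(0.3333) ≈ 70.53°

70.53°


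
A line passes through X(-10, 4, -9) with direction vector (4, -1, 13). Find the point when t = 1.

P(t) = X + t·d
  = (-10 + 4·1, 4 + (-1)·1, -9 + 13·1)
  = (-10 + 4, 4 - 1, -9 + 13)
  = (-6, 3, 4)

(-6, 3, 4)


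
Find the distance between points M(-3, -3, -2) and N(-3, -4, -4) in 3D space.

d = √[(x₂-x₁)² + (y₂-y₁)² + (z₂-z₁)²]
  = √[0² + (-1)² + (-2)²]
  = √[0 + 1 + 4]
  = √5
  ≈ 2.236

2.236


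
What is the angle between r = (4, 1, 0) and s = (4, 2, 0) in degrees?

r·s = 4·4 + 1·2 + 0·0 = 16 + 2 + 0 = 18
|r| = √(4² + 1² + 0²) = √17 ≈ 4.123
|s| = √(4² + 2² + 0²) = √20 ≈ 4.472
cos θ = (r·s)/(|r||s|) = 18/(4.123·4.472) ≈ 0.9762
θ = arccos(0.9762) ≈ 12.53°

12.53°


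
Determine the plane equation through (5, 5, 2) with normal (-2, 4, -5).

The plane through P with normal n = (a, b, c) satisfies n·(r - P) = 0,
i.e. ax + by + cz = a·x₀ + b·y₀ + c·z₀.
d = (-2)·5 + 4·5 + (-5)·2
  = -10 + 20 - 10
  = 0
Equation: -2x + 4y - 5z = 0

-2x + 4y - 5z = 0


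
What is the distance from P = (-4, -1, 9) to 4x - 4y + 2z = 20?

distance = |a·x₀ + b·y₀ + c·z₀ - d| / √(a² + b² + c²)
  = |4·(-4) + (-4)·(-1) + 2·9 - 20| / √(4² + (-4)² + 2²)
  = |-16 + 4 + 18 - 20| / √(16 + 16 + 4)
  = |-14| / √36
  = 14 / 6
  ≈ 2.333

2.333


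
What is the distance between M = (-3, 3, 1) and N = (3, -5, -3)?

d = √[(x₂-x₁)² + (y₂-y₁)² + (z₂-z₁)²]
  = √[6² + (-8)² + (-4)²]
  = √[36 + 64 + 16]
  = √116
  ≈ 10.77

10.77


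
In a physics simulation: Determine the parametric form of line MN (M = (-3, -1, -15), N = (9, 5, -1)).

Direction vector d = N - M = (9 + 3, 5 + 1, -1 + 15) = (12, 6, 14)
Parametric form r = M + t·d:
x = -3 + 12t, y = -1 + 6t, z = -15 + 14t

x = -3 + 12t, y = -1 + 6t, z = -15 + 14t


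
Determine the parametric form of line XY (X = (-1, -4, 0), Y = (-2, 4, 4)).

Direction vector d = Y - X = (-2 + 1, 4 + 4, 4 + 0) = (-1, 8, 4)
Parametric form r = X + t·d:
x = -1 - t, y = -4 + 8t, z = 0 + 4t

x = -1 - t, y = -4 + 8t, z = 0 + 4t


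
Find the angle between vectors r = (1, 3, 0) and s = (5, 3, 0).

r·s = 1·5 + 3·3 + 0·0 = 5 + 9 + 0 = 14
|r| = √(1² + 3² + 0²) = √10 ≈ 3.162
|s| = √(5² + 3² + 0²) = √34 ≈ 5.831
cos θ = (r·s)/(|r||s|) = 14/(3.162·5.831) ≈ 0.7593
θ = arccos(0.7593) ≈ 40.6°

40.6°


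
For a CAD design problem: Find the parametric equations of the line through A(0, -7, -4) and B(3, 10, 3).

Direction vector d = B - A = (3 + 0, 10 + 7, 3 + 4) = (3, 17, 7)
Parametric form r = A + t·d:
x = 0 + 3t, y = -7 + 17t, z = -4 + 7t

x = 0 + 3t, y = -7 + 17t, z = -4 + 7t


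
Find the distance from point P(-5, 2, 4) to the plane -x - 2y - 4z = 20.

distance = |a·x₀ + b·y₀ + c·z₀ - d| / √(a² + b² + c²)
  = |(-1)·(-5) + (-2)·2 + (-4)·4 - 20| / √((-1)² + (-2)² + (-4)²)
  = |5 - 4 - 16 - 20| / √(1 + 4 + 16)
  = |-35| / √21
  = 35 / 4.583
  ≈ 7.638

7.638


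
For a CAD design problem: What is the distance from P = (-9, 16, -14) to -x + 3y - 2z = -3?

distance = |a·x₀ + b·y₀ + c·z₀ - d| / √(a² + b² + c²)
  = |(-1)·(-9) + 3·16 + (-2)·(-14) - (-3)| / √((-1)² + 3² + (-2)²)
  = |9 + 48 + 28 + 3| / √(1 + 9 + 4)
  = |88| / √14
  = 88 / 3.742
  ≈ 23.52

23.52


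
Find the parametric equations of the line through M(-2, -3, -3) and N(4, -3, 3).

Direction vector d = N - M = (4 + 2, -3 + 3, 3 + 3) = (6, 0, 6)
Parametric form r = M + t·d:
x = -2 + 6t, y = -3, z = -3 + 6t

x = -2 + 6t, y = -3, z = -3 + 6t


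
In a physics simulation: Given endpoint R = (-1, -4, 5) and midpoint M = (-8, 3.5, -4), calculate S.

S = 2M - R
  = (2·(-8) - (-1), 2·3.5 - (-4), 2·(-4) - 5)
  = (-16 + 1, 7 + 4, -8 - 5)
  = (-15, 11, -13)

(-15, 11, -13)


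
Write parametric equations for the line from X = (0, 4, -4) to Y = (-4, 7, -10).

Direction vector d = Y - X = (-4 + 0, 7 - 4, -10 + 4) = (-4, 3, -6)
Parametric form r = X + t·d:
x = 0 - 4t, y = 4 + 3t, z = -4 - 6t

x = 0 - 4t, y = 4 + 3t, z = -4 - 6t


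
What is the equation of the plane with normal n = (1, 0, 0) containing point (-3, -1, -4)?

The plane through P with normal n = (a, b, c) satisfies n·(r - P) = 0,
i.e. ax + by + cz = a·x₀ + b·y₀ + c·z₀.
d = 1·(-3) + 0·(-1) + 0·(-4)
  = -3 + 0 + 0
  = -3
Equation: x = -3

x = -3


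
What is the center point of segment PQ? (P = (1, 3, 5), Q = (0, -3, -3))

M = ((x₁+x₂)/2, (y₁+y₂)/2, (z₁+z₂)/2)
  = ((1 + 0)/2, (3 - 3)/2, (5 - 3)/2)
  = (1/2, 0/2, 2/2)
  = (0.5, 0, 1)

(0.5, 0, 1)


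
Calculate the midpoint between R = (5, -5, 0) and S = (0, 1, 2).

M = ((x₁+x₂)/2, (y₁+y₂)/2, (z₁+z₂)/2)
  = ((5 + 0)/2, (-5 + 1)/2, (0 + 2)/2)
  = (5/2, -4/2, 2/2)
  = (2.5, -2, 1)

(2.5, -2, 1)


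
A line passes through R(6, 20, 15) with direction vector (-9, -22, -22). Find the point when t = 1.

P(t) = R + t·d
  = (6 + (-9)·1, 20 + (-22)·1, 15 + (-22)·1)
  = (6 - 9, 20 - 22, 15 - 22)
  = (-3, -2, -7)

(-3, -2, -7)


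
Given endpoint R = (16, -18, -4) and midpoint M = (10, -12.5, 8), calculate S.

S = 2M - R
  = (2·10 - 16, 2·(-12.5) - (-18), 2·8 - (-4))
  = (20 - 16, -25 + 18, 16 + 4)
  = (4, -7, 20)

(4, -7, 20)


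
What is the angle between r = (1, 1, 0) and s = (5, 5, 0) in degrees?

r·s = 1·5 + 1·5 + 0·0 = 5 + 5 + 0 = 10
|r| = √(1² + 1² + 0²) = √2 ≈ 1.414
|s| = √(5² + 5² + 0²) = √50 ≈ 7.071
cos θ = (r·s)/(|r||s|) = 10/(1.414·7.071) ≈ 1
θ = arccos(1) ≈ 0°

0°


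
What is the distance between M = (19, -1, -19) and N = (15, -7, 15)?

d = √[(x₂-x₁)² + (y₂-y₁)² + (z₂-z₁)²]
  = √[(-4)² + (-6)² + 34²]
  = √[16 + 36 + 1156]
  = √1208
  ≈ 34.76

34.76


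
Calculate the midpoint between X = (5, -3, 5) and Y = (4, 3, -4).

M = ((x₁+x₂)/2, (y₁+y₂)/2, (z₁+z₂)/2)
  = ((5 + 4)/2, (-3 + 3)/2, (5 - 4)/2)
  = (9/2, 0/2, 1/2)
  = (4.5, 0, 0.5)

(4.5, 0, 0.5)


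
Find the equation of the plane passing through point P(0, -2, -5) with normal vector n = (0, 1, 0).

The plane through P with normal n = (a, b, c) satisfies n·(r - P) = 0,
i.e. ax + by + cz = a·x₀ + b·y₀ + c·z₀.
d = 0·0 + 1·(-2) + 0·(-5)
  = 0 - 2 + 0
  = -2
Equation: y = -2

y = -2


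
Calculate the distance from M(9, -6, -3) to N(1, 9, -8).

d = √[(x₂-x₁)² + (y₂-y₁)² + (z₂-z₁)²]
  = √[(-8)² + 15² + (-5)²]
  = √[64 + 225 + 25]
  = √314
  ≈ 17.72

17.72


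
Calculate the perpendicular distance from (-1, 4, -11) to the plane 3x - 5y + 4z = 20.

distance = |a·x₀ + b·y₀ + c·z₀ - d| / √(a² + b² + c²)
  = |3·(-1) + (-5)·4 + 4·(-11) - 20| / √(3² + (-5)² + 4²)
  = |-3 - 20 - 44 - 20| / √(9 + 25 + 16)
  = |-87| / √50
  = 87 / 7.071
  ≈ 12.3

12.3


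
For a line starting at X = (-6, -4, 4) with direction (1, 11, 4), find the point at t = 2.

P(t) = X + t·d
  = (-6 + 1·2, -4 + 11·2, 4 + 4·2)
  = (-6 + 2, -4 + 22, 4 + 8)
  = (-4, 18, 12)

(-4, 18, 12)


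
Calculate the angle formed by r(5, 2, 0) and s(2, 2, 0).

r·s = 5·2 + 2·2 + 0·0 = 10 + 4 + 0 = 14
|r| = √(5² + 2² + 0²) = √29 ≈ 5.385
|s| = √(2² + 2² + 0²) = √8 ≈ 2.828
cos θ = (r·s)/(|r||s|) = 14/(5.385·2.828) ≈ 0.9191
θ = arccos(0.9191) ≈ 23.2°

23.2°


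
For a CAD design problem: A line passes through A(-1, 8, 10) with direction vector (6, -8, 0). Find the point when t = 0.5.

P(t) = A + t·d
  = (-1 + 6·0.5, 8 + (-8)·0.5, 10 + 0·0.5)
  = (-1 + 3, 8 - 4, 10 + 0)
  = (2, 4, 10)

(2, 4, 10)


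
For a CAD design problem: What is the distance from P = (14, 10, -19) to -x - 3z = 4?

distance = |a·x₀ + b·y₀ + c·z₀ - d| / √(a² + b² + c²)
  = |(-1)·14 + 0·10 + (-3)·(-19) - 4| / √((-1)² + 0² + (-3)²)
  = |-14 + 0 + 57 - 4| / √(1 + 0 + 9)
  = |39| / √10
  = 39 / 3.162
  ≈ 12.33

12.33


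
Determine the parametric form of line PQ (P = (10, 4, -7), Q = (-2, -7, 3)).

Direction vector d = Q - P = (-2 - 10, -7 - 4, 3 + 7) = (-12, -11, 10)
Parametric form r = P + t·d:
x = 10 - 12t, y = 4 - 11t, z = -7 + 10t

x = 10 - 12t, y = 4 - 11t, z = -7 + 10t


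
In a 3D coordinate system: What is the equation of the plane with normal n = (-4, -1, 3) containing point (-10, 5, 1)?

The plane through P with normal n = (a, b, c) satisfies n·(r - P) = 0,
i.e. ax + by + cz = a·x₀ + b·y₀ + c·z₀.
d = (-4)·(-10) + (-1)·5 + 3·1
  = 40 - 5 + 3
  = 38
Equation: -4x - y + 3z = 38

-4x - y + 3z = 38


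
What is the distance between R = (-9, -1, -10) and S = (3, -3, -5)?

d = √[(x₂-x₁)² + (y₂-y₁)² + (z₂-z₁)²]
  = √[12² + (-2)² + 5²]
  = √[144 + 4 + 25]
  = √173
  ≈ 13.15

13.15


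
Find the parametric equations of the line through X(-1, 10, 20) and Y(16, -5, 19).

Direction vector d = Y - X = (16 + 1, -5 - 10, 19 - 20) = (17, -15, -1)
Parametric form r = X + t·d:
x = -1 + 17t, y = 10 - 15t, z = 20 - t

x = -1 + 17t, y = 10 - 15t, z = 20 - t


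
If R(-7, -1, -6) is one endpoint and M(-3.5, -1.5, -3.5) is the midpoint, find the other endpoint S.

S = 2M - R
  = (2·(-3.5) - (-7), 2·(-1.5) - (-1), 2·(-3.5) - (-6))
  = (-7 + 7, -3 + 1, -7 + 6)
  = (0, -2, -1)

(0, -2, -1)


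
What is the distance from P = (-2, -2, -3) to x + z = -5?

distance = |a·x₀ + b·y₀ + c·z₀ - d| / √(a² + b² + c²)
  = |1·(-2) + 0·(-2) + 1·(-3) - (-5)| / √(1² + 0² + 1²)
  = |-2 + 0 - 3 + 5| / √(1 + 0 + 1)
  = |0| / √2
  = 0 / 1.414
  ≈ 0

0


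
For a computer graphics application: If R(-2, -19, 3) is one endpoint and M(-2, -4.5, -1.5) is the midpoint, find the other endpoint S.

S = 2M - R
  = (2·(-2) - (-2), 2·(-4.5) - (-19), 2·(-1.5) - 3)
  = (-4 + 2, -9 + 19, -3 - 3)
  = (-2, 10, -6)

(-2, 10, -6)


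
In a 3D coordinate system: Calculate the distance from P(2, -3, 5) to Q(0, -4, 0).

d = √[(x₂-x₁)² + (y₂-y₁)² + (z₂-z₁)²]
  = √[(-2)² + (-1)² + (-5)²]
  = √[4 + 1 + 25]
  = √30
  ≈ 5.477

5.477


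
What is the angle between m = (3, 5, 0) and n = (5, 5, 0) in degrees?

m·n = 3·5 + 5·5 + 0·0 = 15 + 25 + 0 = 40
|m| = √(3² + 5² + 0²) = √34 ≈ 5.831
|n| = √(5² + 5² + 0²) = √50 ≈ 7.071
cos θ = (m·n)/(|m||n|) = 40/(5.831·7.071) ≈ 0.9701
θ = arccos(0.9701) ≈ 14.04°

14.04°


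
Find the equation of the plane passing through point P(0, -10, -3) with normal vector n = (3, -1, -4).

The plane through P with normal n = (a, b, c) satisfies n·(r - P) = 0,
i.e. ax + by + cz = a·x₀ + b·y₀ + c·z₀.
d = 3·0 + (-1)·(-10) + (-4)·(-3)
  = 0 + 10 + 12
  = 22
Equation: 3x - y - 4z = 22

3x - y - 4z = 22


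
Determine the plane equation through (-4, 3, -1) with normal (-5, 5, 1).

The plane through P with normal n = (a, b, c) satisfies n·(r - P) = 0,
i.e. ax + by + cz = a·x₀ + b·y₀ + c·z₀.
d = (-5)·(-4) + 5·3 + 1·(-1)
  = 20 + 15 - 1
  = 34
Equation: -5x + 5y + z = 34

-5x + 5y + z = 34


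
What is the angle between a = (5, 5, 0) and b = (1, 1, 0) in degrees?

a·b = 5·1 + 5·1 + 0·0 = 5 + 5 + 0 = 10
|a| = √(5² + 5² + 0²) = √50 ≈ 7.071
|b| = √(1² + 1² + 0²) = √2 ≈ 1.414
cos θ = (a·b)/(|a||b|) = 10/(7.071·1.414) ≈ 1
θ = arccos(1) ≈ 0°

0°


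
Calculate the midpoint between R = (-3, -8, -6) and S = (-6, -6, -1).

M = ((x₁+x₂)/2, (y₁+y₂)/2, (z₁+z₂)/2)
  = ((-3 - 6)/2, (-8 - 6)/2, (-6 - 1)/2)
  = (-9/2, -14/2, -7/2)
  = (-4.5, -7, -3.5)

(-4.5, -7, -3.5)


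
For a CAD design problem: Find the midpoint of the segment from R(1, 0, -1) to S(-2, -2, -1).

M = ((x₁+x₂)/2, (y₁+y₂)/2, (z₁+z₂)/2)
  = ((1 - 2)/2, (0 - 2)/2, (-1 - 1)/2)
  = (-1/2, -2/2, -2/2)
  = (-0.5, -1, -1)

(-0.5, -1, -1)


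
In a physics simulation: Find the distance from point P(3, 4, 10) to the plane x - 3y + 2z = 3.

distance = |a·x₀ + b·y₀ + c·z₀ - d| / √(a² + b² + c²)
  = |1·3 + (-3)·4 + 2·10 - 3| / √(1² + (-3)² + 2²)
  = |3 - 12 + 20 - 3| / √(1 + 9 + 4)
  = |8| / √14
  = 8 / 3.742
  ≈ 2.138

2.138


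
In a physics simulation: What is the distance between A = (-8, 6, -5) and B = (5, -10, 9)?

d = √[(x₂-x₁)² + (y₂-y₁)² + (z₂-z₁)²]
  = √[13² + (-16)² + 14²]
  = √[169 + 256 + 196]
  = √621
  ≈ 24.92

24.92


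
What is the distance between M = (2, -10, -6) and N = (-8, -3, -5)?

d = √[(x₂-x₁)² + (y₂-y₁)² + (z₂-z₁)²]
  = √[(-10)² + 7² + 1²]
  = √[100 + 49 + 1]
  = √150
  ≈ 12.25

12.25


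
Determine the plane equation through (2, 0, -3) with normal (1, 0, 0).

The plane through P with normal n = (a, b, c) satisfies n·(r - P) = 0,
i.e. ax + by + cz = a·x₀ + b·y₀ + c·z₀.
d = 1·2 + 0·0 + 0·(-3)
  = 2 + 0 + 0
  = 2
Equation: x = 2

x = 2


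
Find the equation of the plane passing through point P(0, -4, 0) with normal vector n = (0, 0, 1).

The plane through P with normal n = (a, b, c) satisfies n·(r - P) = 0,
i.e. ax + by + cz = a·x₀ + b·y₀ + c·z₀.
d = 0·0 + 0·(-4) + 1·0
  = 0 + 0 + 0
  = 0
Equation: z = 0

z = 0


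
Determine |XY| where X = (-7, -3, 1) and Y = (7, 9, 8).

d = √[(x₂-x₁)² + (y₂-y₁)² + (z₂-z₁)²]
  = √[14² + 12² + 7²]
  = √[196 + 144 + 49]
  = √389
  ≈ 19.72

19.72


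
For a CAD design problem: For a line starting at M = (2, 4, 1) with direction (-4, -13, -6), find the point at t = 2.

P(t) = M + t·d
  = (2 + (-4)·2, 4 + (-13)·2, 1 + (-6)·2)
  = (2 - 8, 4 - 26, 1 - 12)
  = (-6, -22, -11)

(-6, -22, -11)


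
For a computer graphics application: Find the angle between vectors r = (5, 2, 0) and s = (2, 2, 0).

r·s = 5·2 + 2·2 + 0·0 = 10 + 4 + 0 = 14
|r| = √(5² + 2² + 0²) = √29 ≈ 5.385
|s| = √(2² + 2² + 0²) = √8 ≈ 2.828
cos θ = (r·s)/(|r||s|) = 14/(5.385·2.828) ≈ 0.9191
θ = arccos(0.9191) ≈ 23.2°

23.2°


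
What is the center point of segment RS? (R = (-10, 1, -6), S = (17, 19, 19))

M = ((x₁+x₂)/2, (y₁+y₂)/2, (z₁+z₂)/2)
  = ((-10 + 17)/2, (1 + 19)/2, (-6 + 19)/2)
  = (7/2, 20/2, 13/2)
  = (3.5, 10, 6.5)

(3.5, 10, 6.5)


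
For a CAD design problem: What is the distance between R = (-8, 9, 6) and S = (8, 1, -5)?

d = √[(x₂-x₁)² + (y₂-y₁)² + (z₂-z₁)²]
  = √[16² + (-8)² + (-11)²]
  = √[256 + 64 + 121]
  = √441
  ≈ 21

21


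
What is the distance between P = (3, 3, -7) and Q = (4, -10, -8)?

d = √[(x₂-x₁)² + (y₂-y₁)² + (z₂-z₁)²]
  = √[1² + (-13)² + (-1)²]
  = √[1 + 169 + 1]
  = √171
  ≈ 13.08

13.08


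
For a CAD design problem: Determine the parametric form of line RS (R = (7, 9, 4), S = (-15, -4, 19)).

Direction vector d = S - R = (-15 - 7, -4 - 9, 19 - 4) = (-22, -13, 15)
Parametric form r = R + t·d:
x = 7 - 22t, y = 9 - 13t, z = 4 + 15t

x = 7 - 22t, y = 9 - 13t, z = 4 + 15t


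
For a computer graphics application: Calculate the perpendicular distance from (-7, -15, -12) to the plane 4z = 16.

distance = |a·x₀ + b·y₀ + c·z₀ - d| / √(a² + b² + c²)
  = |0·(-7) + 0·(-15) + 4·(-12) - 16| / √(0² + 0² + 4²)
  = |0 + 0 - 48 - 16| / √(0 + 0 + 16)
  = |-64| / √16
  = 64 / 4
  ≈ 16

16


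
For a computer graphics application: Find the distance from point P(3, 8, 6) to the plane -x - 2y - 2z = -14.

distance = |a·x₀ + b·y₀ + c·z₀ - d| / √(a² + b² + c²)
  = |(-1)·3 + (-2)·8 + (-2)·6 - (-14)| / √((-1)² + (-2)² + (-2)²)
  = |-3 - 16 - 12 + 14| / √(1 + 4 + 4)
  = |-17| / √9
  = 17 / 3
  ≈ 5.667

5.667


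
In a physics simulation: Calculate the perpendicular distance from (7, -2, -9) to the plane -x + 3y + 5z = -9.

distance = |a·x₀ + b·y₀ + c·z₀ - d| / √(a² + b² + c²)
  = |(-1)·7 + 3·(-2) + 5·(-9) - (-9)| / √((-1)² + 3² + 5²)
  = |-7 - 6 - 45 + 9| / √(1 + 9 + 25)
  = |-49| / √35
  = 49 / 5.916
  ≈ 8.283

8.283


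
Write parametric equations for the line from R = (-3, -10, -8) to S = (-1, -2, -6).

Direction vector d = S - R = (-1 + 3, -2 + 10, -6 + 8) = (2, 8, 2)
Parametric form r = R + t·d:
x = -3 + 2t, y = -10 + 8t, z = -8 + 2t

x = -3 + 2t, y = -10 + 8t, z = -8 + 2t


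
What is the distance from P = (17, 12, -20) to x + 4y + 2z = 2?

distance = |a·x₀ + b·y₀ + c·z₀ - d| / √(a² + b² + c²)
  = |1·17 + 4·12 + 2·(-20) - 2| / √(1² + 4² + 2²)
  = |17 + 48 - 40 - 2| / √(1 + 16 + 4)
  = |23| / √21
  = 23 / 4.583
  ≈ 5.019

5.019


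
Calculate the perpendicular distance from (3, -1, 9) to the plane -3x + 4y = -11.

distance = |a·x₀ + b·y₀ + c·z₀ - d| / √(a² + b² + c²)
  = |(-3)·3 + 4·(-1) + 0·9 - (-11)| / √((-3)² + 4² + 0²)
  = |-9 - 4 + 0 + 11| / √(9 + 16 + 0)
  = |-2| / √25
  = 2 / 5
  ≈ 0.4

0.4


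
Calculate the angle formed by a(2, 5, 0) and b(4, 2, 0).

a·b = 2·4 + 5·2 + 0·0 = 8 + 10 + 0 = 18
|a| = √(2² + 5² + 0²) = √29 ≈ 5.385
|b| = √(4² + 2² + 0²) = √20 ≈ 4.472
cos θ = (a·b)/(|a||b|) = 18/(5.385·4.472) ≈ 0.7474
θ = arccos(0.7474) ≈ 41.63°

41.63°


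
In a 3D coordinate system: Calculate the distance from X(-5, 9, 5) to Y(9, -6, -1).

d = √[(x₂-x₁)² + (y₂-y₁)² + (z₂-z₁)²]
  = √[14² + (-15)² + (-6)²]
  = √[196 + 225 + 36]
  = √457
  ≈ 21.38

21.38


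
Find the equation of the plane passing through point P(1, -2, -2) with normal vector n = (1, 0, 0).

The plane through P with normal n = (a, b, c) satisfies n·(r - P) = 0,
i.e. ax + by + cz = a·x₀ + b·y₀ + c·z₀.
d = 1·1 + 0·(-2) + 0·(-2)
  = 1 + 0 + 0
  = 1
Equation: x = 1

x = 1


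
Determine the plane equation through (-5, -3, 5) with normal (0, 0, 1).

The plane through P with normal n = (a, b, c) satisfies n·(r - P) = 0,
i.e. ax + by + cz = a·x₀ + b·y₀ + c·z₀.
d = 0·(-5) + 0·(-3) + 1·5
  = 0 + 0 + 5
  = 5
Equation: z = 5

z = 5


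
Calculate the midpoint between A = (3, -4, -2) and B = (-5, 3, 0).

M = ((x₁+x₂)/2, (y₁+y₂)/2, (z₁+z₂)/2)
  = ((3 - 5)/2, (-4 + 3)/2, (-2 + 0)/2)
  = (-2/2, -1/2, -2/2)
  = (-1, -0.5, -1)

(-1, -0.5, -1)


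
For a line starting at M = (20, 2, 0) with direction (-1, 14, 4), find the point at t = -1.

P(t) = M + t·d
  = (20 + (-1)·(-1), 2 + 14·(-1), 0 + 4·(-1))
  = (20 + 1, 2 - 14, 0 - 4)
  = (21, -12, -4)

(21, -12, -4)


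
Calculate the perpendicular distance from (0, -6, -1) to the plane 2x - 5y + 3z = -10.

distance = |a·x₀ + b·y₀ + c·z₀ - d| / √(a² + b² + c²)
  = |2·0 + (-5)·(-6) + 3·(-1) - (-10)| / √(2² + (-5)² + 3²)
  = |0 + 30 - 3 + 10| / √(4 + 25 + 9)
  = |37| / √38
  = 37 / 6.164
  ≈ 6.002

6.002


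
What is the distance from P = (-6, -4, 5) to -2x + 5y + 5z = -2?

distance = |a·x₀ + b·y₀ + c·z₀ - d| / √(a² + b² + c²)
  = |(-2)·(-6) + 5·(-4) + 5·5 - (-2)| / √((-2)² + 5² + 5²)
  = |12 - 20 + 25 + 2| / √(4 + 25 + 25)
  = |19| / √54
  = 19 / 7.348
  ≈ 2.586

2.586


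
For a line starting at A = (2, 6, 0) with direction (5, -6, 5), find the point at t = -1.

P(t) = A + t·d
  = (2 + 5·(-1), 6 + (-6)·(-1), 0 + 5·(-1))
  = (2 - 5, 6 + 6, 0 - 5)
  = (-3, 12, -5)

(-3, 12, -5)


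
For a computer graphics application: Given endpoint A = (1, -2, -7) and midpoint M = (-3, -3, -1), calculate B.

B = 2M - A
  = (2·(-3) - 1, 2·(-3) - (-2), 2·(-1) - (-7))
  = (-6 - 1, -6 + 2, -2 + 7)
  = (-7, -4, 5)

(-7, -4, 5)


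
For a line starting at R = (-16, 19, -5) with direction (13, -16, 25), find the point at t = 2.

P(t) = R + t·d
  = (-16 + 13·2, 19 + (-16)·2, -5 + 25·2)
  = (-16 + 26, 19 - 32, -5 + 50)
  = (10, -13, 45)

(10, -13, 45)


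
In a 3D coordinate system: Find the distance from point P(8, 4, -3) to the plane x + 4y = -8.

distance = |a·x₀ + b·y₀ + c·z₀ - d| / √(a² + b² + c²)
  = |1·8 + 4·4 + 0·(-3) - (-8)| / √(1² + 4² + 0²)
  = |8 + 16 + 0 + 8| / √(1 + 16 + 0)
  = |32| / √17
  = 32 / 4.123
  ≈ 7.761

7.761


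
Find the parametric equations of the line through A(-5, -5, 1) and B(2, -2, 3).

Direction vector d = B - A = (2 + 5, -2 + 5, 3 - 1) = (7, 3, 2)
Parametric form r = A + t·d:
x = -5 + 7t, y = -5 + 3t, z = 1 + 2t

x = -5 + 7t, y = -5 + 3t, z = 1 + 2t


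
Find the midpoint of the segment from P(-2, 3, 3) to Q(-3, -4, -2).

M = ((x₁+x₂)/2, (y₁+y₂)/2, (z₁+z₂)/2)
  = ((-2 - 3)/2, (3 - 4)/2, (3 - 2)/2)
  = (-5/2, -1/2, 1/2)
  = (-2.5, -0.5, 0.5)

(-2.5, -0.5, 0.5)


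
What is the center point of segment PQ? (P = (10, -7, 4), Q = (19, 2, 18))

M = ((x₁+x₂)/2, (y₁+y₂)/2, (z₁+z₂)/2)
  = ((10 + 19)/2, (-7 + 2)/2, (4 + 18)/2)
  = (29/2, -5/2, 22/2)
  = (14.5, -2.5, 11)

(14.5, -2.5, 11)


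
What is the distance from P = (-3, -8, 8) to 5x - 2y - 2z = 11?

distance = |a·x₀ + b·y₀ + c·z₀ - d| / √(a² + b² + c²)
  = |5·(-3) + (-2)·(-8) + (-2)·8 - 11| / √(5² + (-2)² + (-2)²)
  = |-15 + 16 - 16 - 11| / √(25 + 4 + 4)
  = |-26| / √33
  = 26 / 5.745
  ≈ 4.526

4.526


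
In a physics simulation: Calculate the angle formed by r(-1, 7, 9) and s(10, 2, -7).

r·s = (-1)·10 + 7·2 + 9·(-7) = -10 + 14 - 63 = -59
|r| = √((-1)² + 7² + 9²) = √131 ≈ 11.45
|s| = √(10² + 2² + (-7)²) = √153 ≈ 12.37
cos θ = (r·s)/(|r||s|) = -59/(11.45·12.37) ≈ -0.4167
θ = arccos(-0.4167) ≈ 114.6°

114.6°


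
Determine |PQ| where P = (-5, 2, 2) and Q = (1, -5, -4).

d = √[(x₂-x₁)² + (y₂-y₁)² + (z₂-z₁)²]
  = √[6² + (-7)² + (-6)²]
  = √[36 + 49 + 36]
  = √121
  ≈ 11

11


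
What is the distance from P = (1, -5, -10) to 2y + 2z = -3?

distance = |a·x₀ + b·y₀ + c·z₀ - d| / √(a² + b² + c²)
  = |0·1 + 2·(-5) + 2·(-10) - (-3)| / √(0² + 2² + 2²)
  = |0 - 10 - 20 + 3| / √(0 + 4 + 4)
  = |-27| / √8
  = 27 / 2.828
  ≈ 9.546

9.546


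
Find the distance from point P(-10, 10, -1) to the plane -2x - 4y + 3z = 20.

distance = |a·x₀ + b·y₀ + c·z₀ - d| / √(a² + b² + c²)
  = |(-2)·(-10) + (-4)·10 + 3·(-1) - 20| / √((-2)² + (-4)² + 3²)
  = |20 - 40 - 3 - 20| / √(4 + 16 + 9)
  = |-43| / √29
  = 43 / 5.385
  ≈ 7.985

7.985


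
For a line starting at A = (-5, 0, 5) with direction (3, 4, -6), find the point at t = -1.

P(t) = A + t·d
  = (-5 + 3·(-1), 0 + 4·(-1), 5 + (-6)·(-1))
  = (-5 - 3, 0 - 4, 5 + 6)
  = (-8, -4, 11)

(-8, -4, 11)


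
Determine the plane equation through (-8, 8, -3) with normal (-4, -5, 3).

The plane through P with normal n = (a, b, c) satisfies n·(r - P) = 0,
i.e. ax + by + cz = a·x₀ + b·y₀ + c·z₀.
d = (-4)·(-8) + (-5)·8 + 3·(-3)
  = 32 - 40 - 9
  = -17
Equation: -4x - 5y + 3z = -17

-4x - 5y + 3z = -17


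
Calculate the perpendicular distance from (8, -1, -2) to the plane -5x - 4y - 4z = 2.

distance = |a·x₀ + b·y₀ + c·z₀ - d| / √(a² + b² + c²)
  = |(-5)·8 + (-4)·(-1) + (-4)·(-2) - 2| / √((-5)² + (-4)² + (-4)²)
  = |-40 + 4 + 8 - 2| / √(25 + 16 + 16)
  = |-30| / √57
  = 30 / 7.55
  ≈ 3.974

3.974


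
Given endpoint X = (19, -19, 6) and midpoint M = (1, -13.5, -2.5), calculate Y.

Y = 2M - X
  = (2·1 - 19, 2·(-13.5) - (-19), 2·(-2.5) - 6)
  = (2 - 19, -27 + 19, -5 - 6)
  = (-17, -8, -11)

(-17, -8, -11)


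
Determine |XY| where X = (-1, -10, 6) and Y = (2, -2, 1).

d = √[(x₂-x₁)² + (y₂-y₁)² + (z₂-z₁)²]
  = √[3² + 8² + (-5)²]
  = √[9 + 64 + 25]
  = √98
  ≈ 9.899

9.899


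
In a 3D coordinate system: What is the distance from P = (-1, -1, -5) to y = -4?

distance = |a·x₀ + b·y₀ + c·z₀ - d| / √(a² + b² + c²)
  = |0·(-1) + 1·(-1) + 0·(-5) - (-4)| / √(0² + 1² + 0²)
  = |0 - 1 + 0 + 4| / √(0 + 1 + 0)
  = |3| / √1
  = 3 / 1
  ≈ 3

3


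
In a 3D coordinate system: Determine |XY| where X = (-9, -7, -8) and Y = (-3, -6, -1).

d = √[(x₂-x₁)² + (y₂-y₁)² + (z₂-z₁)²]
  = √[6² + 1² + 7²]
  = √[36 + 1 + 49]
  = √86
  ≈ 9.274

9.274


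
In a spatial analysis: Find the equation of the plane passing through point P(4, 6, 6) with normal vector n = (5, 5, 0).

The plane through P with normal n = (a, b, c) satisfies n·(r - P) = 0,
i.e. ax + by + cz = a·x₀ + b·y₀ + c·z₀.
d = 5·4 + 5·6 + 0·6
  = 20 + 30 + 0
  = 50
Equation: 5x + 5y = 50

5x + 5y = 50


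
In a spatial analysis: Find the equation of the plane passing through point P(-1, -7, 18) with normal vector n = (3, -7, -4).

The plane through P with normal n = (a, b, c) satisfies n·(r - P) = 0,
i.e. ax + by + cz = a·x₀ + b·y₀ + c·z₀.
d = 3·(-1) + (-7)·(-7) + (-4)·18
  = -3 + 49 - 72
  = -26
Equation: 3x - 7y - 4z = -26

3x - 7y - 4z = -26


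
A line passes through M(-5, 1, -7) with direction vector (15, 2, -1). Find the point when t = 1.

P(t) = M + t·d
  = (-5 + 15·1, 1 + 2·1, -7 + (-1)·1)
  = (-5 + 15, 1 + 2, -7 - 1)
  = (10, 3, -8)

(10, 3, -8)


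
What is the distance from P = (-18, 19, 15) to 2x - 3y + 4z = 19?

distance = |a·x₀ + b·y₀ + c·z₀ - d| / √(a² + b² + c²)
  = |2·(-18) + (-3)·19 + 4·15 - 19| / √(2² + (-3)² + 4²)
  = |-36 - 57 + 60 - 19| / √(4 + 9 + 16)
  = |-52| / √29
  = 52 / 5.385
  ≈ 9.656

9.656


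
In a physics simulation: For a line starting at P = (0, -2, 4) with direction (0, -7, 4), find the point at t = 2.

P(t) = P + t·d
  = (0 + 0·2, -2 + (-7)·2, 4 + 4·2)
  = (0 + 0, -2 - 14, 4 + 8)
  = (0, -16, 12)

(0, -16, 12)


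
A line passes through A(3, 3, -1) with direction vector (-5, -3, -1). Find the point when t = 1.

P(t) = A + t·d
  = (3 + (-5)·1, 3 + (-3)·1, -1 + (-1)·1)
  = (3 - 5, 3 - 3, -1 - 1)
  = (-2, 0, -2)

(-2, 0, -2)


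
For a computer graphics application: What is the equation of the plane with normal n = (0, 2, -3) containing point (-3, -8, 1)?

The plane through P with normal n = (a, b, c) satisfies n·(r - P) = 0,
i.e. ax + by + cz = a·x₀ + b·y₀ + c·z₀.
d = 0·(-3) + 2·(-8) + (-3)·1
  = 0 - 16 - 3
  = -19
Equation: 2y - 3z = -19

2y - 3z = -19


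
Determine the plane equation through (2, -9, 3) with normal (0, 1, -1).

The plane through P with normal n = (a, b, c) satisfies n·(r - P) = 0,
i.e. ax + by + cz = a·x₀ + b·y₀ + c·z₀.
d = 0·2 + 1·(-9) + (-1)·3
  = 0 - 9 - 3
  = -12
Equation: y - z = -12

y - z = -12


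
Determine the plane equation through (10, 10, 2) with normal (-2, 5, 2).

The plane through P with normal n = (a, b, c) satisfies n·(r - P) = 0,
i.e. ax + by + cz = a·x₀ + b·y₀ + c·z₀.
d = (-2)·10 + 5·10 + 2·2
  = -20 + 50 + 4
  = 34
Equation: -2x + 5y + 2z = 34

-2x + 5y + 2z = 34


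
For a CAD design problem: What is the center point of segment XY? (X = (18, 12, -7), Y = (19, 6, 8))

M = ((x₁+x₂)/2, (y₁+y₂)/2, (z₁+z₂)/2)
  = ((18 + 19)/2, (12 + 6)/2, (-7 + 8)/2)
  = (37/2, 18/2, 1/2)
  = (18.5, 9, 0.5)

(18.5, 9, 0.5)


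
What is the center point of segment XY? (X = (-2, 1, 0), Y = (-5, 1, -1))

M = ((x₁+x₂)/2, (y₁+y₂)/2, (z₁+z₂)/2)
  = ((-2 - 5)/2, (1 + 1)/2, (0 - 1)/2)
  = (-7/2, 2/2, -1/2)
  = (-3.5, 1, -0.5)

(-3.5, 1, -0.5)


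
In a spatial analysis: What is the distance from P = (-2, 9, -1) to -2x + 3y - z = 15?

distance = |a·x₀ + b·y₀ + c·z₀ - d| / √(a² + b² + c²)
  = |(-2)·(-2) + 3·9 + (-1)·(-1) - 15| / √((-2)² + 3² + (-1)²)
  = |4 + 27 + 1 - 15| / √(4 + 9 + 1)
  = |17| / √14
  = 17 / 3.742
  ≈ 4.543

4.543


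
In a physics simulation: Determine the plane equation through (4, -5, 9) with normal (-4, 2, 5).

The plane through P with normal n = (a, b, c) satisfies n·(r - P) = 0,
i.e. ax + by + cz = a·x₀ + b·y₀ + c·z₀.
d = (-4)·4 + 2·(-5) + 5·9
  = -16 - 10 + 45
  = 19
Equation: -4x + 2y + 5z = 19

-4x + 2y + 5z = 19


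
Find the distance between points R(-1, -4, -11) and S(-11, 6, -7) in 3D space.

d = √[(x₂-x₁)² + (y₂-y₁)² + (z₂-z₁)²]
  = √[(-10)² + 10² + 4²]
  = √[100 + 100 + 16]
  = √216
  ≈ 14.7

14.7


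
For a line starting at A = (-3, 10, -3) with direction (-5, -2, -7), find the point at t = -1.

P(t) = A + t·d
  = (-3 + (-5)·(-1), 10 + (-2)·(-1), -3 + (-7)·(-1))
  = (-3 + 5, 10 + 2, -3 + 7)
  = (2, 12, 4)

(2, 12, 4)


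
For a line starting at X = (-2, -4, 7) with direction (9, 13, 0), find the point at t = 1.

P(t) = X + t·d
  = (-2 + 9·1, -4 + 13·1, 7 + 0·1)
  = (-2 + 9, -4 + 13, 7 + 0)
  = (7, 9, 7)

(7, 9, 7)


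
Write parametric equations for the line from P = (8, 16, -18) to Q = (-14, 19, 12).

Direction vector d = Q - P = (-14 - 8, 19 - 16, 12 + 18) = (-22, 3, 30)
Parametric form r = P + t·d:
x = 8 - 22t, y = 16 + 3t, z = -18 + 30t

x = 8 - 22t, y = 16 + 3t, z = -18 + 30t


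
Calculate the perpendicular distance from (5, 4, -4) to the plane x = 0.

distance = |a·x₀ + b·y₀ + c·z₀ - d| / √(a² + b² + c²)
  = |1·5 + 0·4 + 0·(-4) - 0| / √(1² + 0² + 0²)
  = |5 + 0 + 0 + 0| / √(1 + 0 + 0)
  = |5| / √1
  = 5 / 1
  ≈ 5

5


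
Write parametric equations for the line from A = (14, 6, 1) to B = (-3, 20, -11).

Direction vector d = B - A = (-3 - 14, 20 - 6, -11 - 1) = (-17, 14, -12)
Parametric form r = A + t·d:
x = 14 - 17t, y = 6 + 14t, z = 1 - 12t

x = 14 - 17t, y = 6 + 14t, z = 1 - 12t


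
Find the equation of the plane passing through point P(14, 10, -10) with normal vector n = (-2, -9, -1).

The plane through P with normal n = (a, b, c) satisfies n·(r - P) = 0,
i.e. ax + by + cz = a·x₀ + b·y₀ + c·z₀.
d = (-2)·14 + (-9)·10 + (-1)·(-10)
  = -28 - 90 + 10
  = -108
Equation: -2x - 9y - z = -108

-2x - 9y - z = -108


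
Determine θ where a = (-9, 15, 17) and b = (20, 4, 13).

a·b = (-9)·20 + 15·4 + 17·13 = -180 + 60 + 221 = 101
|a| = √((-9)² + 15² + 17²) = √595 ≈ 24.39
|b| = √(20² + 4² + 13²) = √585 ≈ 24.19
cos θ = (a·b)/(|a||b|) = 101/(24.39·24.19) ≈ 0.1712
θ = arccos(0.1712) ≈ 80.14°

80.14°


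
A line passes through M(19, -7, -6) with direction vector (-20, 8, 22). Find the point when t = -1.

P(t) = M + t·d
  = (19 + (-20)·(-1), -7 + 8·(-1), -6 + 22·(-1))
  = (19 + 20, -7 - 8, -6 - 22)
  = (39, -15, -28)

(39, -15, -28)


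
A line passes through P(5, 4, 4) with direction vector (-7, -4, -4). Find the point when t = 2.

P(t) = P + t·d
  = (5 + (-7)·2, 4 + (-4)·2, 4 + (-4)·2)
  = (5 - 14, 4 - 8, 4 - 8)
  = (-9, -4, -4)

(-9, -4, -4)


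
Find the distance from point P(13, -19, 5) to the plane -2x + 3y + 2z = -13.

distance = |a·x₀ + b·y₀ + c·z₀ - d| / √(a² + b² + c²)
  = |(-2)·13 + 3·(-19) + 2·5 - (-13)| / √((-2)² + 3² + 2²)
  = |-26 - 57 + 10 + 13| / √(4 + 9 + 4)
  = |-60| / √17
  = 60 / 4.123
  ≈ 14.55

14.55


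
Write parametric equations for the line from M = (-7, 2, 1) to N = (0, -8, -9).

Direction vector d = N - M = (0 + 7, -8 - 2, -9 - 1) = (7, -10, -10)
Parametric form r = M + t·d:
x = -7 + 7t, y = 2 - 10t, z = 1 - 10t

x = -7 + 7t, y = 2 - 10t, z = 1 - 10t


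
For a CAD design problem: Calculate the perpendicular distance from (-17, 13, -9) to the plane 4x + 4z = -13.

distance = |a·x₀ + b·y₀ + c·z₀ - d| / √(a² + b² + c²)
  = |4·(-17) + 0·13 + 4·(-9) - (-13)| / √(4² + 0² + 4²)
  = |-68 + 0 - 36 + 13| / √(16 + 0 + 16)
  = |-91| / √32
  = 91 / 5.657
  ≈ 16.09

16.09


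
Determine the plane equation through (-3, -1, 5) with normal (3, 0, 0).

The plane through P with normal n = (a, b, c) satisfies n·(r - P) = 0,
i.e. ax + by + cz = a·x₀ + b·y₀ + c·z₀.
d = 3·(-3) + 0·(-1) + 0·5
  = -9 + 0 + 0
  = -9
Equation: 3x = -9

3x = -9


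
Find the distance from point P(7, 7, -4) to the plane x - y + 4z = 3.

distance = |a·x₀ + b·y₀ + c·z₀ - d| / √(a² + b² + c²)
  = |1·7 + (-1)·7 + 4·(-4) - 3| / √(1² + (-1)² + 4²)
  = |7 - 7 - 16 - 3| / √(1 + 1 + 16)
  = |-19| / √18
  = 19 / 4.243
  ≈ 4.478

4.478


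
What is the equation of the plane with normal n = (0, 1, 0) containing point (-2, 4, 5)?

The plane through P with normal n = (a, b, c) satisfies n·(r - P) = 0,
i.e. ax + by + cz = a·x₀ + b·y₀ + c·z₀.
d = 0·(-2) + 1·4 + 0·5
  = 0 + 4 + 0
  = 4
Equation: y = 4

y = 4


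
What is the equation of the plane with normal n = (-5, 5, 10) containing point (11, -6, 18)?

The plane through P with normal n = (a, b, c) satisfies n·(r - P) = 0,
i.e. ax + by + cz = a·x₀ + b·y₀ + c·z₀.
d = (-5)·11 + 5·(-6) + 10·18
  = -55 - 30 + 180
  = 95
Equation: -5x + 5y + 10z = 95

-5x + 5y + 10z = 95


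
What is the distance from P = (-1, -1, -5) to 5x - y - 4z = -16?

distance = |a·x₀ + b·y₀ + c·z₀ - d| / √(a² + b² + c²)
  = |5·(-1) + (-1)·(-1) + (-4)·(-5) - (-16)| / √(5² + (-1)² + (-4)²)
  = |-5 + 1 + 20 + 16| / √(25 + 1 + 16)
  = |32| / √42
  = 32 / 6.481
  ≈ 4.938

4.938


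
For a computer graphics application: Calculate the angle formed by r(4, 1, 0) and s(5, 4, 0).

r·s = 4·5 + 1·4 + 0·0 = 20 + 4 + 0 = 24
|r| = √(4² + 1² + 0²) = √17 ≈ 4.123
|s| = √(5² + 4² + 0²) = √41 ≈ 6.403
cos θ = (r·s)/(|r||s|) = 24/(4.123·6.403) ≈ 0.9091
θ = arccos(0.9091) ≈ 24.62°

24.62°


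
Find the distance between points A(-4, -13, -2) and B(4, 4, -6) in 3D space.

d = √[(x₂-x₁)² + (y₂-y₁)² + (z₂-z₁)²]
  = √[8² + 17² + (-4)²]
  = √[64 + 289 + 16]
  = √369
  ≈ 19.21

19.21


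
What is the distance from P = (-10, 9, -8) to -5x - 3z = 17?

distance = |a·x₀ + b·y₀ + c·z₀ - d| / √(a² + b² + c²)
  = |(-5)·(-10) + 0·9 + (-3)·(-8) - 17| / √((-5)² + 0² + (-3)²)
  = |50 + 0 + 24 - 17| / √(25 + 0 + 9)
  = |57| / √34
  = 57 / 5.831
  ≈ 9.775

9.775


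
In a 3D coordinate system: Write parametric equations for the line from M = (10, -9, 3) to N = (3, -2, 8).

Direction vector d = N - M = (3 - 10, -2 + 9, 8 - 3) = (-7, 7, 5)
Parametric form r = M + t·d:
x = 10 - 7t, y = -9 + 7t, z = 3 + 5t

x = 10 - 7t, y = -9 + 7t, z = 3 + 5t


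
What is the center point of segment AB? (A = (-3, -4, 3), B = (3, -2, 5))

M = ((x₁+x₂)/2, (y₁+y₂)/2, (z₁+z₂)/2)
  = ((-3 + 3)/2, (-4 - 2)/2, (3 + 5)/2)
  = (0/2, -6/2, 8/2)
  = (0, -3, 4)

(0, -3, 4)


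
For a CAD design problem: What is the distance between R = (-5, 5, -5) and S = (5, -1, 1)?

d = √[(x₂-x₁)² + (y₂-y₁)² + (z₂-z₁)²]
  = √[10² + (-6)² + 6²]
  = √[100 + 36 + 36]
  = √172
  ≈ 13.11

13.11


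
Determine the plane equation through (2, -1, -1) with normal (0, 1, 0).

The plane through P with normal n = (a, b, c) satisfies n·(r - P) = 0,
i.e. ax + by + cz = a·x₀ + b·y₀ + c·z₀.
d = 0·2 + 1·(-1) + 0·(-1)
  = 0 - 1 + 0
  = -1
Equation: y = -1

y = -1


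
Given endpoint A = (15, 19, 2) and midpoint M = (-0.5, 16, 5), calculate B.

B = 2M - A
  = (2·(-0.5) - 15, 2·16 - 19, 2·5 - 2)
  = (-1 - 15, 32 - 19, 10 - 2)
  = (-16, 13, 8)

(-16, 13, 8)


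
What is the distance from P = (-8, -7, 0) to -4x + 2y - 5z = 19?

distance = |a·x₀ + b·y₀ + c·z₀ - d| / √(a² + b² + c²)
  = |(-4)·(-8) + 2·(-7) + (-5)·0 - 19| / √((-4)² + 2² + (-5)²)
  = |32 - 14 + 0 - 19| / √(16 + 4 + 25)
  = |-1| / √45
  = 1 / 6.708
  ≈ 0.1491

0.1491


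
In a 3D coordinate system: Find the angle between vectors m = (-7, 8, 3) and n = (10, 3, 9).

m·n = (-7)·10 + 8·3 + 3·9 = -70 + 24 + 27 = -19
|m| = √((-7)² + 8² + 3²) = √122 ≈ 11.05
|n| = √(10² + 3² + 9²) = √190 ≈ 13.78
cos θ = (m·n)/(|m||n|) = -19/(11.05·13.78) ≈ -0.1248
θ = arccos(-0.1248) ≈ 97.17°

97.17°


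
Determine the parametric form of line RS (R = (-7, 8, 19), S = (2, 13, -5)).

Direction vector d = S - R = (2 + 7, 13 - 8, -5 - 19) = (9, 5, -24)
Parametric form r = R + t·d:
x = -7 + 9t, y = 8 + 5t, z = 19 - 24t

x = -7 + 9t, y = 8 + 5t, z = 19 - 24t


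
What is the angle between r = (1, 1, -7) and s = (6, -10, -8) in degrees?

r·s = 1·6 + 1·(-10) + (-7)·(-8) = 6 - 10 + 56 = 52
|r| = √(1² + 1² + (-7)²) = √51 ≈ 7.141
|s| = √(6² + (-10)² + (-8)²) = √200 ≈ 14.14
cos θ = (r·s)/(|r||s|) = 52/(7.141·14.14) ≈ 0.5149
θ = arccos(0.5149) ≈ 59.01°

59.01°


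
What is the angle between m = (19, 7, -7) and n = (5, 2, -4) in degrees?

m·n = 19·5 + 7·2 + (-7)·(-4) = 95 + 14 + 28 = 137
|m| = √(19² + 7² + (-7)²) = √459 ≈ 21.42
|n| = √(5² + 2² + (-4)²) = √45 ≈ 6.708
cos θ = (m·n)/(|m||n|) = 137/(21.42·6.708) ≈ 0.9533
θ = arccos(0.9533) ≈ 17.59°

17.59°


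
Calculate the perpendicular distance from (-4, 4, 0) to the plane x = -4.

distance = |a·x₀ + b·y₀ + c·z₀ - d| / √(a² + b² + c²)
  = |1·(-4) + 0·4 + 0·0 - (-4)| / √(1² + 0² + 0²)
  = |-4 + 0 + 0 + 4| / √(1 + 0 + 0)
  = |0| / √1
  = 0 / 1
  ≈ 0

0


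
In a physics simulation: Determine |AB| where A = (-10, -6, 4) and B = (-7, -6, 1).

d = √[(x₂-x₁)² + (y₂-y₁)² + (z₂-z₁)²]
  = √[3² + 0² + (-3)²]
  = √[9 + 0 + 9]
  = √18
  ≈ 4.243

4.243


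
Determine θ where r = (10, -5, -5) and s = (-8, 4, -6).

r·s = 10·(-8) + (-5)·4 + (-5)·(-6) = -80 - 20 + 30 = -70
|r| = √(10² + (-5)² + (-5)²) = √150 ≈ 12.25
|s| = √((-8)² + 4² + (-6)²) = √116 ≈ 10.77
cos θ = (r·s)/(|r||s|) = -70/(12.25·10.77) ≈ -0.5307
θ = arccos(-0.5307) ≈ 122.1°

122.1°


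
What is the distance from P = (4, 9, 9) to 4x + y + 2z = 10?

distance = |a·x₀ + b·y₀ + c·z₀ - d| / √(a² + b² + c²)
  = |4·4 + 1·9 + 2·9 - 10| / √(4² + 1² + 2²)
  = |16 + 9 + 18 - 10| / √(16 + 1 + 4)
  = |33| / √21
  = 33 / 4.583
  ≈ 7.201

7.201


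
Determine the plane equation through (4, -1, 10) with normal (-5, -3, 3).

The plane through P with normal n = (a, b, c) satisfies n·(r - P) = 0,
i.e. ax + by + cz = a·x₀ + b·y₀ + c·z₀.
d = (-5)·4 + (-3)·(-1) + 3·10
  = -20 + 3 + 30
  = 13
Equation: -5x - 3y + 3z = 13

-5x - 3y + 3z = 13


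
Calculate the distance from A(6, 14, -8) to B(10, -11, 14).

d = √[(x₂-x₁)² + (y₂-y₁)² + (z₂-z₁)²]
  = √[4² + (-25)² + 22²]
  = √[16 + 625 + 484]
  = √1125
  ≈ 33.54

33.54
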